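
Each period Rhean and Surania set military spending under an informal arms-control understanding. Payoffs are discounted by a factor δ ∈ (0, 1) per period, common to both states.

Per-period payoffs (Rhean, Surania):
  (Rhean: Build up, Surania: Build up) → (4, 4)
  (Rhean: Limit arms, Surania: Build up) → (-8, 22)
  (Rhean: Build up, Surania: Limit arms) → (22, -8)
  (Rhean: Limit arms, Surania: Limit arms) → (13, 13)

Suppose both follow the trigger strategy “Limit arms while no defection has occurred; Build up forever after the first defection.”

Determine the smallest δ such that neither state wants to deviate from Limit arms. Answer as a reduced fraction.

1/2

13/(1−δ) ≥ 22 + 4δ/(1−δ)
13 ≥ 22 − 18δ
δ ≥ 9/18 = 1/2.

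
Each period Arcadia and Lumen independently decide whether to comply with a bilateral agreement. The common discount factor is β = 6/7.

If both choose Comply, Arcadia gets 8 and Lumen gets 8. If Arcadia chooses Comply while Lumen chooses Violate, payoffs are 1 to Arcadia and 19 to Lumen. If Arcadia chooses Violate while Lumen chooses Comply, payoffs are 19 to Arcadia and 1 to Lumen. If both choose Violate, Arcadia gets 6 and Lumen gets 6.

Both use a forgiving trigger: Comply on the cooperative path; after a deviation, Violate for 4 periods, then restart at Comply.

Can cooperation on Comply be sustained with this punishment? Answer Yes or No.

No

Comparing payoff streams over the 5 periods until play realigns: cooperate → 8(1+β+…+β^4); deviate → 19 + 6(β+…+β^4).
Cooperation is sustained iff (8−6)(β+…+β^4) ≥ 19−8.
β+…+β^4 = 6/7·(1−(6/7)^4)/(1−6/7) = 2.7613, and (19−8)/(8−6) = 5.5000.
2.7613 < 5.5000, so cooperation is not sustainable.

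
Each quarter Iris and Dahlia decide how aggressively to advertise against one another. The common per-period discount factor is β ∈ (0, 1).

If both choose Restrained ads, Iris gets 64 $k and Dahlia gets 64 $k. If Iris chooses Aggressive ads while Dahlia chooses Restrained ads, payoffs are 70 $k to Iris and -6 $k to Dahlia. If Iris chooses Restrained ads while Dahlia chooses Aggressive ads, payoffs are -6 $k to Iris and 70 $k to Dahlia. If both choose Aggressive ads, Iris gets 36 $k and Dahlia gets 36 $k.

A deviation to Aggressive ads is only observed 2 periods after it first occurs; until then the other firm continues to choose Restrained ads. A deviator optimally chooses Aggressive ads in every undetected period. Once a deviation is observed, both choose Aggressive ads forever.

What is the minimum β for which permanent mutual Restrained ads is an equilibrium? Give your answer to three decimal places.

0.420

Deviating for the 2 undetected periods gains 70−64 = 6 per period over cooperation, then loses 64−36 = 28 per period forever once punishment starts.
Gain: 6(1 + β + … + β^1); loss: 28·β^2/(1−β).
No profitable deviation ⇔ 6(1−β^2) ≤ 28·β^2, i.e. β^2 ≥ 6/(6+28) = 3/17.
Hence β ≥ (3/17)^(1/2) ≈ 0.420.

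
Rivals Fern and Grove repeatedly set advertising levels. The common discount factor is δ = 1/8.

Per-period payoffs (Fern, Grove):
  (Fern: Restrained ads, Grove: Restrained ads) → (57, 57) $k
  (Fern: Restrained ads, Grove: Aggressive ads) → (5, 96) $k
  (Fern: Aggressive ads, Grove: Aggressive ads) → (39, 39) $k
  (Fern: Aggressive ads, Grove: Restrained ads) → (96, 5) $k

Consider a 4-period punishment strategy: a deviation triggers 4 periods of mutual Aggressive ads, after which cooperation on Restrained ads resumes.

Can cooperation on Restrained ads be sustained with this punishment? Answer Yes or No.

IC: δ+…+δ^4 ≥ (96−57)/(57−39) = 13/6.
At δ = 1/8: partial sum = 0.1428 < 2.1667. Cooperation not sustainable.

No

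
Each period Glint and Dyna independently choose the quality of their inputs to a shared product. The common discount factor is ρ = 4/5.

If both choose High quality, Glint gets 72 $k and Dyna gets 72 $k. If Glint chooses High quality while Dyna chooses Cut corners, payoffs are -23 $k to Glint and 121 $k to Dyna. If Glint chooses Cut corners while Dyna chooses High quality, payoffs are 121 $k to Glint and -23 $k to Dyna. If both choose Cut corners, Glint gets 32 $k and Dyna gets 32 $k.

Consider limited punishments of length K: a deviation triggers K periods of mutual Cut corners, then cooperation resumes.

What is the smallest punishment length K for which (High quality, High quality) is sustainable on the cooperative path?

IC: ρ(1−ρ^K)/(1−ρ) ≥ (121−72)/(72−32) = 49/40.
With ρ = 4/5: need 1 − ρ^K ≥ 49/40·(1−4/5)/(4/5), i.e. ρ^K ≤ 0.6937.
Since (4/5)^1 = 0.8000 and (4/5)^2 = 0.6400, the smallest such K is 2.

2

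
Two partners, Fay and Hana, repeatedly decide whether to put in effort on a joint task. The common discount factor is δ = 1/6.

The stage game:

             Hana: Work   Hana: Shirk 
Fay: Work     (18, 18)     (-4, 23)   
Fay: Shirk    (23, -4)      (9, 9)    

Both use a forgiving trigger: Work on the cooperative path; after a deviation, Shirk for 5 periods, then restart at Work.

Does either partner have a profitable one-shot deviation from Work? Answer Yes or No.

Comparing payoff streams over the 6 periods until play realigns: cooperate → 18(1+δ+…+δ^5); deviate → 23 + 9(δ+…+δ^5).
Cooperation is sustained iff (18−9)(δ+…+δ^5) ≥ 23−18.
δ+…+δ^5 = 1/6·(1−(1/6)^5)/(1−1/6) = 0.2000, and (23−18)/(18−9) = 0.5556.
0.2000 < 0.5556, so cooperation is not sustainable.

Yes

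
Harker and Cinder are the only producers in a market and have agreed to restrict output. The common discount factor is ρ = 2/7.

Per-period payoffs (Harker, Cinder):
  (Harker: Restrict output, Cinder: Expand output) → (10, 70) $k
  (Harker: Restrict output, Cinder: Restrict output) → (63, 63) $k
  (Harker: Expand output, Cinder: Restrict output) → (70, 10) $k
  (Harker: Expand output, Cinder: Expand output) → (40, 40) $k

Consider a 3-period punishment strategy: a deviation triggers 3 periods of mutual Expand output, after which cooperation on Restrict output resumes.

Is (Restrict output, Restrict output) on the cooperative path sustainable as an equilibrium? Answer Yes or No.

IC: ρ+…+ρ^3 ≥ (70−63)/(63−40) = 7/23.
At ρ = 2/7: partial sum = 0.3907 ≥ 0.3043. Cooperation sustainable.

Yes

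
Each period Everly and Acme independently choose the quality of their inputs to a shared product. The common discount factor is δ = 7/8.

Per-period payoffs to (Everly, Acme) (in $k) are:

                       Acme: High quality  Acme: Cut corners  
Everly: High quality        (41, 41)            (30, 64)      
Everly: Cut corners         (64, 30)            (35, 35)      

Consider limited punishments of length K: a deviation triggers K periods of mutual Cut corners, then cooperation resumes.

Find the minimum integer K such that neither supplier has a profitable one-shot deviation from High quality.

6

Need Σ_{k=1}^{K} δ^k ≥ (64−41)/(41−35) = 3.8333 at δ = 7/8.
At K = 5 the sum is 3.4096 < 3.8333; at K = 6 it is 3.8584 ≥ 3.8333.
So the minimum punishment length is K = 6.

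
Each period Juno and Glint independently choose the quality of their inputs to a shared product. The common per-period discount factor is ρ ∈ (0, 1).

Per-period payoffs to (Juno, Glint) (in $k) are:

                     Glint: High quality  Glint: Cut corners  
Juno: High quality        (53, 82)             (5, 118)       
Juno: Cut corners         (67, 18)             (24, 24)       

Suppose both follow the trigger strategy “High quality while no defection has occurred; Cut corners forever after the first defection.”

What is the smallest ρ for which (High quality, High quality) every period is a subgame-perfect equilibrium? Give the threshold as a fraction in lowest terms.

18/47

For Juno: deviation gain 67−53 = 14, per-period punishment loss 53−24 = 29. IC gives ρ ≥ 14/43.
For Glint: gain 36, loss 58 per period, so ρ ≥ 36/94 = 18/47.
The tighter constraint is Glint's, so cooperation needs ρ ≥ 18/47.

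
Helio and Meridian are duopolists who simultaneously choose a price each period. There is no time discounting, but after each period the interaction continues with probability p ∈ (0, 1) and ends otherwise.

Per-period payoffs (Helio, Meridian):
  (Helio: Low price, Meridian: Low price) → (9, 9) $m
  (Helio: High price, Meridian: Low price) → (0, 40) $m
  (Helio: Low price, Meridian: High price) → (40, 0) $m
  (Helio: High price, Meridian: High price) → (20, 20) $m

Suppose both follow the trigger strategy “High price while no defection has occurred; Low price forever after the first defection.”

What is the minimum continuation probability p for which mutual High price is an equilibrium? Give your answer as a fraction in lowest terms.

Expected cooperation value is 20 + p·20 + p²·20 + … = 20/(1−p); deviation gives 40 + p·9/(1−p).
20 ≥ 40(1−p) + 9p ⇒ 31p ≥ 20 ⇒ p ≥ 20/31.

20/31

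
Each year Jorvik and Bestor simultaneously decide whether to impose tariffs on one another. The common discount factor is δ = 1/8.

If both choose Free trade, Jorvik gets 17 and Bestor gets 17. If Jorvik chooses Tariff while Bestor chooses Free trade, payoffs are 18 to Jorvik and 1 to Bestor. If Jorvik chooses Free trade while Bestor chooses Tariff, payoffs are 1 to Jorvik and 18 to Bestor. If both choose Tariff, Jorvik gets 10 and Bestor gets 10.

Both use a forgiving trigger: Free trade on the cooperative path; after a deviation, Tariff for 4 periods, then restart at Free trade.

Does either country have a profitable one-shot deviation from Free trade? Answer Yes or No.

A one-shot deviation gives 18 now, then 10 for 4 periods, then back to 17.
Gain from deviating: (18−17) today; loss: (17−10) in each of the next 4 periods.
No-deviation condition: (17−10)(δ+…+δ^4) ≥ 18−17, i.e. δ+…+δ^4 ≥ 1/7.
At δ = 1/8: δ+…+δ^4 = 0.1428 < 0.1429.
So cooperation is not sustainable.

Yes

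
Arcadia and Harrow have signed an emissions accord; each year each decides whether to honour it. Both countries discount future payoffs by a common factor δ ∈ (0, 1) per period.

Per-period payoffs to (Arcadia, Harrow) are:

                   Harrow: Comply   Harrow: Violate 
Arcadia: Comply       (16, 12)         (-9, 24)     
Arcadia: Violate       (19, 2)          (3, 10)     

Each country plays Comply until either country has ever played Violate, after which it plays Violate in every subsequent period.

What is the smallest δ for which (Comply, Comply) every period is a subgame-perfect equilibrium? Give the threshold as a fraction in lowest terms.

For Arcadia: deviation gain 19−16 = 3, per-period punishment loss 16−3 = 13. IC gives δ ≥ 3/16.
For Harrow: gain 12, loss 2 per period, so δ ≥ 12/14 = 6/7.
The tighter constraint is Harrow's, so cooperation needs δ ≥ 6/7.

6/7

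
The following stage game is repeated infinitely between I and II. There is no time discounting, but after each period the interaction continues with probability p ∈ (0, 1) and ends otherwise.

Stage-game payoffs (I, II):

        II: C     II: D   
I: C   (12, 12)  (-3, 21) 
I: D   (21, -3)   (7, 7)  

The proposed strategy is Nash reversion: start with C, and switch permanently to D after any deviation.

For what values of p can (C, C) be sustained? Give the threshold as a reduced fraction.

With no time discounting, the continuation probability p plays the role of the discount factor.
Grim-trigger IC: 12/(1−p) ≥ 21 + 7p/(1−p) ⇒ p ≥ (21−12)/(21−7) = 9/14.

9/14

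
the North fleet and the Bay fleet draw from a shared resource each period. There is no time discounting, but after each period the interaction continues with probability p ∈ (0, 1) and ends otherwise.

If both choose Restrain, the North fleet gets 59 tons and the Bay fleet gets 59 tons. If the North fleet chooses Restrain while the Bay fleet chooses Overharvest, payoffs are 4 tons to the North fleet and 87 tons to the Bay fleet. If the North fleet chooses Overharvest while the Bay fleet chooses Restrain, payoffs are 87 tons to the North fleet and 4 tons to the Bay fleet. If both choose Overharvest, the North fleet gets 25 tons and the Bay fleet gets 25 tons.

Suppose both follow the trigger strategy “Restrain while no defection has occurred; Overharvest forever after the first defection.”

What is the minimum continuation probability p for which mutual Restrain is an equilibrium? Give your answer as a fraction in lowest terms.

14/31

Expected cooperation value is 59 + p·59 + p²·59 + … = 59/(1−p); deviation gives 87 + p·25/(1−p).
59 ≥ 87(1−p) + 25p ⇒ 62p ≥ 28 ⇒ p ≥ 28/62 = 14/31.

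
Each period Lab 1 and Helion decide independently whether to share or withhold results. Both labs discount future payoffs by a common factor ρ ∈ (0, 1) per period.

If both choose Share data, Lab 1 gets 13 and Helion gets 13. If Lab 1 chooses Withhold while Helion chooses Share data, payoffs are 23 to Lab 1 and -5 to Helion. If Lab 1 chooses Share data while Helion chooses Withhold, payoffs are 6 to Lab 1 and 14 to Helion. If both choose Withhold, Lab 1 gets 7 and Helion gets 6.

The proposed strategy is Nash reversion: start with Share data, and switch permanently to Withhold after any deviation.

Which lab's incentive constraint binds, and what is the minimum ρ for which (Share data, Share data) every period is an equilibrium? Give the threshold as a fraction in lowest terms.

Lab 1; ρ ≥ 5/8

Lab 1: cooperation gives 13 each period; deviation gives 23 once then 7 forever.
  13/(1−ρ) ≥ 23 + 7ρ/(1−ρ) ⇒ ρ ≥ 10/16 = 5/8.
Helion: cooperation gives 13 each period; deviation gives 14 once then 6 forever.
  ρ ≥ 1/8.
Both must hold, so the binding constraint is Lab 1's: ρ ≥ 5/8.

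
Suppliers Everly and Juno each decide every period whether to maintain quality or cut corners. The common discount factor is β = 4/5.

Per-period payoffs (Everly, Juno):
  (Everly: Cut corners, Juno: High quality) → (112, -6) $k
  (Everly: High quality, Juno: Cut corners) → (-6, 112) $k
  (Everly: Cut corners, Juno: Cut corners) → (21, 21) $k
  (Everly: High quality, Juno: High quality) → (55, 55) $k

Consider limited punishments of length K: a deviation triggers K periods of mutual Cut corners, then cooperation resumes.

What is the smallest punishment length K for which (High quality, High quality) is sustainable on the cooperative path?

3

IC: β(1−β^K)/(1−β) ≥ (112−55)/(55−21) = 57/34.
With β = 4/5: need 1 − β^K ≥ 57/34·(1−4/5)/(4/5), i.e. β^K ≤ 0.5809.
Since (4/5)^2 = 0.6400 and (4/5)^3 = 0.5120, the smallest such K is 3.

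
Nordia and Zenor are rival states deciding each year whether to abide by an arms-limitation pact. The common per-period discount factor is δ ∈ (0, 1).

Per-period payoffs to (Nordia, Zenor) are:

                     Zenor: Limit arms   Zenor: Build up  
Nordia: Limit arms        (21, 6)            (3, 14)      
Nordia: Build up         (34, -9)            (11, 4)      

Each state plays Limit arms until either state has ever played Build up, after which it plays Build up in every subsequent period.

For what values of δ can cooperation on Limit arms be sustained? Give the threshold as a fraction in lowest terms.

Nordia: cooperation gives 21 each period; deviation gives 34 once then 11 forever.
  21/(1−δ) ≥ 34 + 11δ/(1−δ) ⇒ δ ≥ 13/23.
Zenor: cooperation gives 6 each period; deviation gives 14 once then 4 forever.
  δ ≥ 8/10 = 4/5.
Both must hold, so the binding constraint is Zenor's: δ ≥ 4/5.

4/5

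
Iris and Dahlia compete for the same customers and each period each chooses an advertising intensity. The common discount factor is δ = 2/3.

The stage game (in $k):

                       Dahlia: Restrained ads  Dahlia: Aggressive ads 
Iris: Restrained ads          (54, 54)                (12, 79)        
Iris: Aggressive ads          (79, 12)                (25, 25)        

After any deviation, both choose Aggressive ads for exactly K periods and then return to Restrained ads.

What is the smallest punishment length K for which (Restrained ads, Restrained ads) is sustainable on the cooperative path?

IC: δ(1−δ^K)/(1−δ) ≥ (79−54)/(54−25) = 25/29.
With δ = 2/3: need 1 − δ^K ≥ 25/29·(1−2/3)/(2/3), i.e. δ^K ≤ 0.5690.
Since (2/3)^1 = 0.6667 and (2/3)^2 = 0.4444, the smallest such K is 2.

2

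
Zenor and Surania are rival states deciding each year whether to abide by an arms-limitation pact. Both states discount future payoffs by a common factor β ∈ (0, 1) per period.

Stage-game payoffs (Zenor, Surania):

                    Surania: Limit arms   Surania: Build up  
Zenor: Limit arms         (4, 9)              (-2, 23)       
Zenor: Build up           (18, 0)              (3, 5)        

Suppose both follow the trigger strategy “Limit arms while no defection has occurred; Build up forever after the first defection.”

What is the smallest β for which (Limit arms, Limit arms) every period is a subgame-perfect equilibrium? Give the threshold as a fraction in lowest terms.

Zenor: cooperation gives 4 each period; deviation gives 18 once then 3 forever.
  4/(1−β) ≥ 18 + 3β/(1−β) ⇒ β ≥ 14/15.
Surania: cooperation gives 9 each period; deviation gives 23 once then 5 forever.
  β ≥ 14/18 = 7/9.
Both must hold, so the binding constraint is Zenor's: β ≥ 14/15.

14/15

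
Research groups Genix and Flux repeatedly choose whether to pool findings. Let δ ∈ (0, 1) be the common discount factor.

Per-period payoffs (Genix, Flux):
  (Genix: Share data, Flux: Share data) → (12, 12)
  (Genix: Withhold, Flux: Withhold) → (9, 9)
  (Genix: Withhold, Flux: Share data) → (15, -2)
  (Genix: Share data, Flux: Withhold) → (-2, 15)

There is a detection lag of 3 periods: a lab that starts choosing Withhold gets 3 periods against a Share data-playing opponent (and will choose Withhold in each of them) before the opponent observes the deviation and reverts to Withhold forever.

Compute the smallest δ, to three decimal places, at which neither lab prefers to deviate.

Deviating for the 3 undetected periods gains 15−12 = 3 per period over cooperation, then loses 12−9 = 3 per period forever once punishment starts.
Gain: 3(1 + δ + … + δ^2); loss: 3·δ^3/(1−δ).
No profitable deviation ⇔ 3(1−δ^3) ≤ 3·δ^3, i.e. δ^3 ≥ 3/(3+3) = 1/2.
Hence δ ≥ (1/2)^(1/3) ≈ 0.794.

0.794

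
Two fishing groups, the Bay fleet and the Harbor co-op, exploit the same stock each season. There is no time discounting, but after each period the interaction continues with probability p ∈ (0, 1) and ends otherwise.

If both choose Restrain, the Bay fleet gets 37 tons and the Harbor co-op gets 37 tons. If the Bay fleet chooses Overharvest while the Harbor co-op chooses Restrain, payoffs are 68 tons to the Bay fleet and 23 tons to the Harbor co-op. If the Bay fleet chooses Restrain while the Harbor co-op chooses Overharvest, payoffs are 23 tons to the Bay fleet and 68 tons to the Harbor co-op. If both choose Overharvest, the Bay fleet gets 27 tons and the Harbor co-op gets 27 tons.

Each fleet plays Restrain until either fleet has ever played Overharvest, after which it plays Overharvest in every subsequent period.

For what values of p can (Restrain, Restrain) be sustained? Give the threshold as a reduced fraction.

31/41

With no time discounting, the continuation probability p plays the role of the discount factor.
Grim-trigger IC: 37/(1−p) ≥ 68 + 27p/(1−p) ⇒ p ≥ (68−37)/(68−27) = 31/41.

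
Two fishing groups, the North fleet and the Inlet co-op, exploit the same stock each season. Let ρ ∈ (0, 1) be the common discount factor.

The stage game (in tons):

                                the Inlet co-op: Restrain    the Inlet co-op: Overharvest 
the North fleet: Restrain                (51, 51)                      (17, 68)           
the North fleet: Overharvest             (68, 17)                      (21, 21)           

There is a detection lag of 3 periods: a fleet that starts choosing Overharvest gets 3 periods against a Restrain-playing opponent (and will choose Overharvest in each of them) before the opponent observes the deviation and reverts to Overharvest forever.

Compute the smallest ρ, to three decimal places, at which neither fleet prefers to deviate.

0.712

The best deviation is to choose Overharvest for all 3 undetected periods, earning 68 each, then 21 forever once detected.
Deviation value: 68(1−ρ^3)/(1−ρ) + 21ρ^3/(1−ρ); cooperation value: 51/(1−ρ).
IC: 51 ≥ 68(1−ρ^3) + 21ρ^3 = 68 − 47ρ^3.
So ρ^3 ≥ 17/47, giving ρ ≥ (17/47)^(1/3) ≈ 0.712.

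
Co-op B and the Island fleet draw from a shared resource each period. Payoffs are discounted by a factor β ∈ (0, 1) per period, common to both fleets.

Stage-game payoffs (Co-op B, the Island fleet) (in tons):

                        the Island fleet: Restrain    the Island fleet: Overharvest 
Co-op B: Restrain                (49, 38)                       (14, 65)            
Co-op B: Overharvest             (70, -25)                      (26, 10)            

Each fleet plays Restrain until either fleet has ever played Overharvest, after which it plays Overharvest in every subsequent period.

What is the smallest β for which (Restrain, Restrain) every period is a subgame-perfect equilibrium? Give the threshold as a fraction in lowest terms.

For Co-op B: deviation gain 70−49 = 21, per-period punishment loss 49−26 = 23. IC gives β ≥ 21/44.
For the Island fleet: gain 27, loss 28 per period, so β ≥ 27/55.
The tighter constraint is the Island fleet's, so cooperation needs β ≥ 27/55.

27/55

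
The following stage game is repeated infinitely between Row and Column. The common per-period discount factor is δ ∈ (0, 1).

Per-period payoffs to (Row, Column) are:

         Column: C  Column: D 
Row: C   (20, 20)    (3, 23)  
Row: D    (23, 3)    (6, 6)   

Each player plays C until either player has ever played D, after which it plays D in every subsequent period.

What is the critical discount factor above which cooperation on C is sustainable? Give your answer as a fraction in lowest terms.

3/17

Under grim trigger the critical discount factor is (T−C)/(T−P) with T = 23, C = 20, P = 6.
δ* = (23−20)/(23−6) = 3/17.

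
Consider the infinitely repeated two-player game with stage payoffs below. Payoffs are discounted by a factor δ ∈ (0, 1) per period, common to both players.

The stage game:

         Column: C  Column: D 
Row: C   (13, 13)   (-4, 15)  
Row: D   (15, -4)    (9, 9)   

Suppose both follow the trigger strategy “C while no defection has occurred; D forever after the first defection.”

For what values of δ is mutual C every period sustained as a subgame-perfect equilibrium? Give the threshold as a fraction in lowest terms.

13/(1−δ) ≥ 15 + 9δ/(1−δ)
13 ≥ 15 − 6δ
δ ≥ 2/6 = 1/3.

1/3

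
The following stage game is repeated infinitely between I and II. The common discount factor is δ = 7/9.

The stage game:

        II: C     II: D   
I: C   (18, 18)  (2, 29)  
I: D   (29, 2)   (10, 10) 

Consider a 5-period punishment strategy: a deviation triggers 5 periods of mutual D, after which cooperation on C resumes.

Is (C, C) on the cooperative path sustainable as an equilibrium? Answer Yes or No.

IC: δ+…+δ^5 ≥ (29−18)/(18−10) = 11/8.
At δ = 7/9: partial sum = 2.5038 ≥ 1.3750. Cooperation sustainable.

Yes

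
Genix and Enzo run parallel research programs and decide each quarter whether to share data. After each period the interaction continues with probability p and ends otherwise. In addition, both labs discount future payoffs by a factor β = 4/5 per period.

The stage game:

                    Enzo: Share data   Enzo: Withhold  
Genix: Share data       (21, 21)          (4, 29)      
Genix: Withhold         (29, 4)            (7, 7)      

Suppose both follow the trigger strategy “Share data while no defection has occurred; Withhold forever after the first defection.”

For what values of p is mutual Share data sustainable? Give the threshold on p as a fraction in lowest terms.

Expected continuation weight on next period's payoff is β·p = 4/5·p, which plays the role of the discount factor.
Cooperation requires 4/5·p ≥ (29−21)/(29−7) = 4/11, hence p ≥ 5/11.

5/11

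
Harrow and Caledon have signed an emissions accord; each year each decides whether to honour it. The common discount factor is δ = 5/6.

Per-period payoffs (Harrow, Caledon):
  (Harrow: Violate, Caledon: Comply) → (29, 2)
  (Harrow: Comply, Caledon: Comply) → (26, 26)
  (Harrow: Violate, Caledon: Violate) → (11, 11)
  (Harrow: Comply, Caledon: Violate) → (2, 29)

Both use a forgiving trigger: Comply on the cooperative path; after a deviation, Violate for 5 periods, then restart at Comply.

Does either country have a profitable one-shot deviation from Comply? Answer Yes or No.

A one-shot deviation gives 29 now, then 11 for 5 periods, then back to 26.
Gain from deviating: (29−26) today; loss: (26−11) in each of the next 5 periods.
No-deviation condition: (26−11)(δ+…+δ^5) ≥ 29−26, i.e. δ+…+δ^5 ≥ 1/5.
At δ = 5/6: δ+…+δ^5 = 2.9906 ≥ 0.2000.
So cooperation is sustainable.

No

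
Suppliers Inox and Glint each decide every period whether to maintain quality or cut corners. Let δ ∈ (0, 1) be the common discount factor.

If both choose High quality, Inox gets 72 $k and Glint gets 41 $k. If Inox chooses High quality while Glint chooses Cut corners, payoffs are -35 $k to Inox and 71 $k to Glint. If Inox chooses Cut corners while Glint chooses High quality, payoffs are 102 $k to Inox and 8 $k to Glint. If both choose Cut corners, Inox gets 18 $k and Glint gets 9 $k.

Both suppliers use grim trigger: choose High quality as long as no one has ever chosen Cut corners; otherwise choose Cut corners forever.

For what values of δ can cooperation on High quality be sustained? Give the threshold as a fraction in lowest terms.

For Inox: deviation gain 102−72 = 30, per-period punishment loss 72−18 = 54. IC gives δ ≥ 30/84 = 5/14.
For Glint: gain 30, loss 32 per period, so δ ≥ 30/62 = 15/31.
The tighter constraint is Glint's, so cooperation needs δ ≥ 15/31.

15/31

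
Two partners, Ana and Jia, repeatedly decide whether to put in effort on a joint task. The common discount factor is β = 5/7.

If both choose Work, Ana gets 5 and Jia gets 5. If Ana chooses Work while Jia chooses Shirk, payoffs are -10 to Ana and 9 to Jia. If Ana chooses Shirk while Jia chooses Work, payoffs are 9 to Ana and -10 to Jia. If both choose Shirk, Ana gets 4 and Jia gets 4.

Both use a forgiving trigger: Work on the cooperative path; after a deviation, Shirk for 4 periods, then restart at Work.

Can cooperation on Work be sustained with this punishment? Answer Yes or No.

No

IC: β+…+β^4 ≥ (9−5)/(5−4) = 4.
At β = 5/7: partial sum = 1.8492 < 4.0000. Cooperation not sustainable.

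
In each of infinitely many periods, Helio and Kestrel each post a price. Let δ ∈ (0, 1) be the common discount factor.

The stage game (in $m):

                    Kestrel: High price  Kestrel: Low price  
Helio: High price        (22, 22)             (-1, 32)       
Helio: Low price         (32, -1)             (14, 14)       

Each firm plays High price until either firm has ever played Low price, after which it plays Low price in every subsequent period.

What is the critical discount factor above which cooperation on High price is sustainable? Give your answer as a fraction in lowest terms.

Under grim trigger the critical discount factor is (T−C)/(T−P) with T = 32, C = 22, P = 14.
δ* = (32−22)/(32−14) = 10/18 = 5/9.

5/9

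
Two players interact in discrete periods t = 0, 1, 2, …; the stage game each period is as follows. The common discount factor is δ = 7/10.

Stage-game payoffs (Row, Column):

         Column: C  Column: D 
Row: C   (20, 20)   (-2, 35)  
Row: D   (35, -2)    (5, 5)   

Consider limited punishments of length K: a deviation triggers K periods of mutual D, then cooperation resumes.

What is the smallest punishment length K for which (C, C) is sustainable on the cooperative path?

IC: δ(1−δ^K)/(1−δ) ≥ (35−20)/(20−5) = 1.
With δ = 7/10: need 1 − δ^K ≥ 1·(1−7/10)/(7/10), i.e. δ^K ≤ 0.5714.
Since (7/10)^1 = 0.7000 and (7/10)^2 = 0.4900, the smallest such K is 2.

2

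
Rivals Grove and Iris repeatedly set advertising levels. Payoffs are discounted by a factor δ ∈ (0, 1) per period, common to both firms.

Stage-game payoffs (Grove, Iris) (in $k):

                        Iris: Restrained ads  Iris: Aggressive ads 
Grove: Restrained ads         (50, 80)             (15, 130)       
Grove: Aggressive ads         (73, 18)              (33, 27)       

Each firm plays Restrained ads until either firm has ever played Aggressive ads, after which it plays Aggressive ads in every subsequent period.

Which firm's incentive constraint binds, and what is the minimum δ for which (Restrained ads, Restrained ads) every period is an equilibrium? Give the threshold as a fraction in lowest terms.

Grove: cooperation gives 50 each period; deviation gives 73 once then 33 forever.
  50/(1−δ) ≥ 73 + 33δ/(1−δ) ⇒ δ ≥ 23/40.
Iris: cooperation gives 80 each period; deviation gives 130 once then 27 forever.
  δ ≥ 50/103.
Both must hold, so the binding constraint is Grove's: δ ≥ 23/40.

Grove; δ ≥ 23/40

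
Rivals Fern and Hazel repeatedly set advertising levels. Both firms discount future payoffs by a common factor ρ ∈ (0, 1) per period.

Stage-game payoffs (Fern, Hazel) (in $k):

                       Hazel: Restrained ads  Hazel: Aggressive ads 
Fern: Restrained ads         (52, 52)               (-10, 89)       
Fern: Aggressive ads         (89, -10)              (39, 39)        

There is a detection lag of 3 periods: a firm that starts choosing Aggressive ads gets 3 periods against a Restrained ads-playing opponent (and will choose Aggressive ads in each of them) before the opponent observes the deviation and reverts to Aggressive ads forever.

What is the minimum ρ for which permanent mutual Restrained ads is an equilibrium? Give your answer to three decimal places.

A deviator earns 89 for 3 periods, then 39 forever; cooperating earns 52 forever. Multiplying the IC by (1−ρ):
52 ≥ 89(1−ρ^3) + 39ρ^3, so 50·ρ^3 ≥ 37 and ρ^3 ≥ 37/50.
ρ ≥ (37/50)^(1/3) ≈ 0.905.

0.905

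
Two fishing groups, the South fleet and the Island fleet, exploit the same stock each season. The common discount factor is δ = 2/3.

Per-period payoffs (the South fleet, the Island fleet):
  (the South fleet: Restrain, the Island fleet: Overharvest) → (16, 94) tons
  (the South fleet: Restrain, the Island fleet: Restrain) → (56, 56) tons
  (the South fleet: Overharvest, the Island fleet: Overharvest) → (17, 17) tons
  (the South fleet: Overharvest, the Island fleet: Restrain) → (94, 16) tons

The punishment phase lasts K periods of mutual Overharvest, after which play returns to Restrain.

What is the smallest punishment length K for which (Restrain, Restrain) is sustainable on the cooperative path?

IC: δ(1−δ^K)/(1−δ) ≥ (94−56)/(56−17) = 38/39.
With δ = 2/3: need 1 − δ^K ≥ 38/39·(1−2/3)/(2/3), i.e. δ^K ≤ 0.5128.
Since (2/3)^1 = 0.6667 and (2/3)^2 = 0.4444, the smallest such K is 2.

2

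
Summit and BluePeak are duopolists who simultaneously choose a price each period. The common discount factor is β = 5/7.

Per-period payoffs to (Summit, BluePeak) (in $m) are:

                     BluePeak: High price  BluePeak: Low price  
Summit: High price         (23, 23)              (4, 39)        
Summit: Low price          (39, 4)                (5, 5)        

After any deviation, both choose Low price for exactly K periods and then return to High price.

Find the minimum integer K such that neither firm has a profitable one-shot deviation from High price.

No profitable deviation requires (23−5)(β+…+β^K) ≥ 39−23, i.e. β+…+β^K ≥ 8/9 ≈ 0.8889.
With β = 5/7, the partial sums are K=1: 0.7143, K=2: 1.2245.
K = 2 is the first length at which the sum reaches 0.8889.

2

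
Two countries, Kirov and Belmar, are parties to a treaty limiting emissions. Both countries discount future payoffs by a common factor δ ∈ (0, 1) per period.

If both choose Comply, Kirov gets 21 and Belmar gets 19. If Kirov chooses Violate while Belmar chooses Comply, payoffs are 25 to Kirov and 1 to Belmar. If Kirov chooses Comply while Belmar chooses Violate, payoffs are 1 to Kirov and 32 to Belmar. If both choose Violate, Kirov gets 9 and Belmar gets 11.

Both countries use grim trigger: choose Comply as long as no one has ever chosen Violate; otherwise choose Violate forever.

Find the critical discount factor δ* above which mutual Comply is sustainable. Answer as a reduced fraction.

13/21

Kirov: cooperation gives 21 each period; deviation gives 25 once then 9 forever.
  21/(1−δ) ≥ 25 + 9δ/(1−δ) ⇒ δ ≥ 4/16 = 1/4.
Belmar: cooperation gives 19 each period; deviation gives 32 once then 11 forever.
  δ ≥ 13/21.
Both must hold, so the binding constraint is Belmar's: δ ≥ 13/21.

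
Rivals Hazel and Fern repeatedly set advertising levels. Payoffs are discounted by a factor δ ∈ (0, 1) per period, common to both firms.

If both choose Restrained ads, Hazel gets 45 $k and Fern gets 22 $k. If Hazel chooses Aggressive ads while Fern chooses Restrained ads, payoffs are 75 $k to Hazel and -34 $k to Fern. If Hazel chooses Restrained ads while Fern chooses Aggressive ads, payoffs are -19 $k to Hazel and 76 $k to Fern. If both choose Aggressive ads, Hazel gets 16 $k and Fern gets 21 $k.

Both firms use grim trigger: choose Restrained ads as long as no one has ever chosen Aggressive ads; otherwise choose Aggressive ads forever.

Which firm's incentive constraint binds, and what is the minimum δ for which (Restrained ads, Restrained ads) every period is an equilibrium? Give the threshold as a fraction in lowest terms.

Hazel: cooperation gives 45 each period; deviation gives 75 once then 16 forever.
  45/(1−δ) ≥ 75 + 16δ/(1−δ) ⇒ δ ≥ 30/59.
Fern: cooperation gives 22 each period; deviation gives 76 once then 21 forever.
  δ ≥ 54/55.
Both must hold, so the binding constraint is Fern's: δ ≥ 54/55.

Fern; δ ≥ 54/55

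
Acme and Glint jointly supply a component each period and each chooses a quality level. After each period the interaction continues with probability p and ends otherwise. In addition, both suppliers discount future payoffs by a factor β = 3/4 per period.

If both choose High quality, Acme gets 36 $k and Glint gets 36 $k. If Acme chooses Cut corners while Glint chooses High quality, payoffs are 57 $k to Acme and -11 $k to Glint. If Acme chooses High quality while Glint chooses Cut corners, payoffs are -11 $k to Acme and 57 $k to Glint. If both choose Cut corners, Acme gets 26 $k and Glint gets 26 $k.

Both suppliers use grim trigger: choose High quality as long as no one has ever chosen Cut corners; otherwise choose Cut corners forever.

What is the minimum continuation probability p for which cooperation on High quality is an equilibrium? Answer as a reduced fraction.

With continuation probability p and discount β, the effective per-period discount factor is βp.
Grim-trigger IC: βp ≥ (57−36)/(57−26) = 21/31.
So p ≥ (21/31)/(3/4) = 28/31.

28/31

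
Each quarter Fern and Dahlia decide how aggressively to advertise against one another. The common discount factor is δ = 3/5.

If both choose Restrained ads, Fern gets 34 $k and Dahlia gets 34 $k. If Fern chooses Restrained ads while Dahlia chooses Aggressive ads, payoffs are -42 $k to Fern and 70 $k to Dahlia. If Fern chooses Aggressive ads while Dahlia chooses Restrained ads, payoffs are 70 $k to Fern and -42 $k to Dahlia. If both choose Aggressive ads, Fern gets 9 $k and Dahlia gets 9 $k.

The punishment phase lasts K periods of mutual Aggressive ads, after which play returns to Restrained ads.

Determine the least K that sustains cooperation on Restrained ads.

7

No profitable deviation requires (34−9)(δ+…+δ^K) ≥ 70−34, i.e. δ+…+δ^K ≥ 36/25 ≈ 1.4400.
With δ = 3/5, the partial sums are K=1: 0.6000, K=2: 0.9600, …, K=5: 1.3834, K=6: 1.4300, K=7: 1.4580.
K = 7 is the first length at which the sum reaches 1.4400.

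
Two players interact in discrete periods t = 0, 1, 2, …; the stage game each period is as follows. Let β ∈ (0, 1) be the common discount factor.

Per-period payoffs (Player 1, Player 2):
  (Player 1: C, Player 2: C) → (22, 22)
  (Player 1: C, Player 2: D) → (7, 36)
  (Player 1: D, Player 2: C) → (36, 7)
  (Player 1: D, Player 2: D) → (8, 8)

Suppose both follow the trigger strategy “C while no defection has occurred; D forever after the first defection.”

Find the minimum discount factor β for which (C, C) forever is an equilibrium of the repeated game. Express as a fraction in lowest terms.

Under grim trigger the critical discount factor is (T−C)/(T−P) with T = 36, C = 22, P = 8.
β* = (36−22)/(36−8) = 14/28 = 1/2.

1/2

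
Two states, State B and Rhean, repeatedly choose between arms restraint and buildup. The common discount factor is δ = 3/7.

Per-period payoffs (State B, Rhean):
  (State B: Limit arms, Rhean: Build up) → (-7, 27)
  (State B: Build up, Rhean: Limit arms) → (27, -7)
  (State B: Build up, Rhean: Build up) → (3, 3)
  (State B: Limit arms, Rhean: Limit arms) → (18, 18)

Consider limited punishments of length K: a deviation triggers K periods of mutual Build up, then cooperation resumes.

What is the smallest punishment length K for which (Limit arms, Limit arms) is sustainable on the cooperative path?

No profitable deviation requires (18−3)(δ+…+δ^K) ≥ 27−18, i.e. δ+…+δ^K ≥ 3/5 ≈ 0.6000.
With δ = 3/7, the partial sums are K=1: 0.4286, K=2: 0.6122.
K = 2 is the first length at which the sum reaches 0.6000.

2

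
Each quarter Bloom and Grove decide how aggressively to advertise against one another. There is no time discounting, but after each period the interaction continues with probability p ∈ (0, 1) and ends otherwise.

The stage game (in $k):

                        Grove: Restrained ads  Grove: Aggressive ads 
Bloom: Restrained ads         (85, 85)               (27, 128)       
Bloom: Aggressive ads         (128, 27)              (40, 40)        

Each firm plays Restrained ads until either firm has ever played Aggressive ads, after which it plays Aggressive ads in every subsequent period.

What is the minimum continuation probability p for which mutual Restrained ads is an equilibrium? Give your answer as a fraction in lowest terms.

43/88

Expected cooperation value is 85 + p·85 + p²·85 + … = 85/(1−p); deviation gives 128 + p·40/(1−p).
85 ≥ 128(1−p) + 40p ⇒ 88p ≥ 43 ⇒ p ≥ 43/88.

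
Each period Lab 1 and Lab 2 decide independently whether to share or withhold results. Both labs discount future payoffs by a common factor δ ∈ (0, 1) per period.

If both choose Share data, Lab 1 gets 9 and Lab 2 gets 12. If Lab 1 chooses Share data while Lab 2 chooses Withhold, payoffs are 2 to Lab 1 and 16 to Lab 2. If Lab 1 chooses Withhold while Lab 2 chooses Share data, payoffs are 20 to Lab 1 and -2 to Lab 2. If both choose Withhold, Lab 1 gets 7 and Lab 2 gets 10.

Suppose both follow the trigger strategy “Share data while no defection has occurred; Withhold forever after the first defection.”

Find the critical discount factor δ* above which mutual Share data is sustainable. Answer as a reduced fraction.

Lab 1: cooperation gives 9 each period; deviation gives 20 once then 7 forever.
  9/(1−δ) ≥ 20 + 7δ/(1−δ) ⇒ δ ≥ 11/13.
Lab 2: cooperation gives 12 each period; deviation gives 16 once then 10 forever.
  δ ≥ 4/6 = 2/3.
Both must hold, so the binding constraint is Lab 1's: δ ≥ 11/13.

11/13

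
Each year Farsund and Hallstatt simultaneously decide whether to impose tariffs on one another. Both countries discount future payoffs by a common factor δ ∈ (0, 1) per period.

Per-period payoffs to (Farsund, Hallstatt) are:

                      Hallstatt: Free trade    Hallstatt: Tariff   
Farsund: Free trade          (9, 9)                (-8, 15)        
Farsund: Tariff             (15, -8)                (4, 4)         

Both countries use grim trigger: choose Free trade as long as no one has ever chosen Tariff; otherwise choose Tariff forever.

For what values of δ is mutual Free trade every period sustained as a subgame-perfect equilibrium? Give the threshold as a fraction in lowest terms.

Under grim trigger the critical discount factor is (T−C)/(T−P) with T = 15, C = 9, P = 4.
δ* = (15−9)/(15−4) = 6/11.

6/11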